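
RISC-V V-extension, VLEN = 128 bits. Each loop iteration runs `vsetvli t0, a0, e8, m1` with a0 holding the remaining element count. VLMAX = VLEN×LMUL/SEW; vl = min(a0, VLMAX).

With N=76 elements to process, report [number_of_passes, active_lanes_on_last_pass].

lanes per group: 128·1/8 = 16
76 elements at 16/iter → 5 passes, remainder 12 on the last

[iterations, last_vl] = [5, 12]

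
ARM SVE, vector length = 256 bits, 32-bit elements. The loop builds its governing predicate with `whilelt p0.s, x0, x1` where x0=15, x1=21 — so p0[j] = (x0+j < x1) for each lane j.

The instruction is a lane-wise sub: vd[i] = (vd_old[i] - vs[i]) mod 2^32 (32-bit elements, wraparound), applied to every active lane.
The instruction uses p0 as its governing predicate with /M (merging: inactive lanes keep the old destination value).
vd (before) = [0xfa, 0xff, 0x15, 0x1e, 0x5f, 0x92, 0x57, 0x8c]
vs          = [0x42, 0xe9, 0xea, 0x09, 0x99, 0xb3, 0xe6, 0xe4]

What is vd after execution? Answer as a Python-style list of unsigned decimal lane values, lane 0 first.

lane count: 256 div 32 = 8
whilelt: lane j active iff 15+j < 21 → j < 6 → 6 active
lane  0: sub(0xfa,0x42) ⇒ 0xb8
lane  1: sub(0xff,0xe9) ⇒ 0x16
lane  2: sub(0x15,0xea) ⇒ 0xffffff2b
lane  3: sub(0x1e,0x09) ⇒ 0x15
lane  4: sub(0x5f,0x99) ⇒ 0xffffffc6
lane  5: sub(0x92,0xb3) ⇒ 0xffffffdf
lane  6: tail/keep ⇒ 0x57
lane  7: tail/keep ⇒ 0x8c

vd = [184, 22, 4294967083, 21, 4294967238, 4294967263, 87, 140]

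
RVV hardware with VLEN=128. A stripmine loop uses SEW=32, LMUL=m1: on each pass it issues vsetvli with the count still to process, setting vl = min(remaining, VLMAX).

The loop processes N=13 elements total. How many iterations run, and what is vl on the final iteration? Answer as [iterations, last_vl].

lanes per group: 128·1/32 = 4
iterations = ceil(13/4) = 4; final-pass vl = 1

[iterations, last_vl] = [4, 1]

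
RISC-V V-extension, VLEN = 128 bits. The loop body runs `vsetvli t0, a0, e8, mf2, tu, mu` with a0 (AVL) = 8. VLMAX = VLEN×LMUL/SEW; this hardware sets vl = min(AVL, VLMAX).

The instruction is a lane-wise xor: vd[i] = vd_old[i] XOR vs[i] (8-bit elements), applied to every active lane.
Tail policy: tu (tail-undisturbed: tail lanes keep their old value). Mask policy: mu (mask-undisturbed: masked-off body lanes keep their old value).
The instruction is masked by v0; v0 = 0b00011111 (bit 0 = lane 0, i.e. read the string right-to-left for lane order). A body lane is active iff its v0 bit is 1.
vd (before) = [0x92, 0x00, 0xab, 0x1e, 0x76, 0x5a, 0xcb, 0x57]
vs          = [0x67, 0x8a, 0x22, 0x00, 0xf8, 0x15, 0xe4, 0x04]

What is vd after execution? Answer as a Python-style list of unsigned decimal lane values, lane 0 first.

vd = [245, 138, 137, 30, 142, 90, 203, 87]

VLMAX = VLEN×LMUL/SEW = 128×1/2/8 = 8
vl = min(AVL, VLMAX) = min(8, 8) = 8
[0] xor(0x92,0x67) = 0xf5
[1] xor(0x00,0x8a) = 0x8a
[2] xor(0xab,0x22) = 0x89
[3] xor(0x1e,0x00) = 0x1e
[4] xor(0x76,0xf8) = 0x8e
[5] mask-off/keep = 0x5a
[6] mask-off/keep = 0xcb
[7] mask-off/keep = 0x57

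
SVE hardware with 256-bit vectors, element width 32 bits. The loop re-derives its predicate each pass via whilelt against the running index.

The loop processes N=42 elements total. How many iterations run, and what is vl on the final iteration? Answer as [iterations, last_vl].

256-bit reg / 32-bit elem → 8 lanes
N=42: ⌈42/8⌉ = 6 iters; last vl = 42 − 5×8 = 2

[iterations, last_vl] = [6, 2]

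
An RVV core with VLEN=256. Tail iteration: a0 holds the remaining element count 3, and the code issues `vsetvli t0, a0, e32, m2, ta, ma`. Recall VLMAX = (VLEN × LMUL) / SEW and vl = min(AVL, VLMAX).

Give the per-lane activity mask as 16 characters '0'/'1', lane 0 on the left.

predicate = 1110000000000000

lanes per group: 256·2/32 = 16
vl ← min(3, 16) = 3
bits (lane 0 leftmost): 1110000000000000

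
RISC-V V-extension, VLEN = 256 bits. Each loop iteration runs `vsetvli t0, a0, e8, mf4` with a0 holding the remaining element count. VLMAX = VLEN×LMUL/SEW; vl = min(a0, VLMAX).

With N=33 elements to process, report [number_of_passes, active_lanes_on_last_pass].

VLMAX = (256 × 1/4) / 8 = 8 lanes
iterations = ceil(33/8) = 5; final-pass vl = 1

[iterations, last_vl] = [5, 1]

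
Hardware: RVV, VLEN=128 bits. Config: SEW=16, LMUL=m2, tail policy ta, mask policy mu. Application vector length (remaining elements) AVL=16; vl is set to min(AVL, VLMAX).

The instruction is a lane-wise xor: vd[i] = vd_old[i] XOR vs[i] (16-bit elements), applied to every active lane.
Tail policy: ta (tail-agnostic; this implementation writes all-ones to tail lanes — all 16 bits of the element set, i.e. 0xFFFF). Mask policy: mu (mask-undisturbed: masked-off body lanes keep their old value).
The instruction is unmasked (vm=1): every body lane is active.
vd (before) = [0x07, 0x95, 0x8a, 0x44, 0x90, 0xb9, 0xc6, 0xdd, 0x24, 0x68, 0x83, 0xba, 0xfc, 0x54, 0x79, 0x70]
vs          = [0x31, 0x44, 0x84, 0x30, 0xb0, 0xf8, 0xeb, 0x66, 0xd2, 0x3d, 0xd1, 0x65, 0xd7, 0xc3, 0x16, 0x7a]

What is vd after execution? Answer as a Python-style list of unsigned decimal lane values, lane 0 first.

lanes per group: 128·2/16 = 16
AVL=16 ≤ VLMAX=16, so vl = 16
vd[0] xor(0x07,0x31) -> 0x36
vd[1] xor(0x95,0x44) -> 0xd1
vd[2] xor(0x8a,0x84) -> 0x0e
vd[3] xor(0x44,0x30) -> 0x74
vd[4] xor(0x90,0xb0) -> 0x20
vd[5] xor(0xb9,0xf8) -> 0x41
vd[6] xor(0xc6,0xeb) -> 0x2d
vd[7] xor(0xdd,0x66) -> 0xbb
vd[8] xor(0x24,0xd2) -> 0xf6
vd[9] xor(0x68,0x3d) -> 0x55
vd[10] xor(0x83,0xd1) -> 0x52
vd[11] xor(0xba,0x65) -> 0xdf
vd[12] xor(0xfc,0xd7) -> 0x2b
vd[13] xor(0x54,0xc3) -> 0x97
vd[14] xor(0x79,0x16) -> 0x6f
vd[15] xor(0x70,0x7a) -> 0x0a

vd = [54, 209, 14, 116, 32, 65, 45, 187, 246, 85, 82, 223, 43, 151, 111, 10]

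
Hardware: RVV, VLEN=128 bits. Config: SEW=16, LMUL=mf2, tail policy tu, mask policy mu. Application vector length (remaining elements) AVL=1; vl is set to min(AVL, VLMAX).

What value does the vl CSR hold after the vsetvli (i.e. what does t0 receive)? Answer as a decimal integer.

VLMAX = VLEN×LMUL/SEW = 128×1/2/16 = 4
vl = min(AVL, VLMAX) = min(1, 4) = 1

vl = 1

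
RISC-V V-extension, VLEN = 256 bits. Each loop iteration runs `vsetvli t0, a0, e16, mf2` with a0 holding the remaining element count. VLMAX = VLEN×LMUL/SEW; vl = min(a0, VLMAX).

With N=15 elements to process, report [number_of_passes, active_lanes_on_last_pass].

[iterations, last_vl] = [2, 7]

VLMAX = VLEN×LMUL/SEW = 256×1/2/16 = 8
N=15: ⌈15/8⌉ = 2 iters; last vl = 15 − 1×8 = 7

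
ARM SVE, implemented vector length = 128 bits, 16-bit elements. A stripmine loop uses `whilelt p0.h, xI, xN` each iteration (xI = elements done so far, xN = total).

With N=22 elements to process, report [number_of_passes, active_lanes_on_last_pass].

[iterations, last_vl] = [3, 6]

lane count: 128 div 16 = 8
N=22: ⌈22/8⌉ = 3 iters; last vl = 22 − 2×8 = 6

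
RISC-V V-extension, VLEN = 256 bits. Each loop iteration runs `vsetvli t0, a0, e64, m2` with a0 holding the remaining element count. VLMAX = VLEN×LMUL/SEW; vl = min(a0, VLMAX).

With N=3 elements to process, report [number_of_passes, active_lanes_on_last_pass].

[iterations, last_vl] = [1, 3]

VLMAX = VLEN×LMUL/SEW = 256×2/64 = 8
N=3: ⌈3/8⌉ = 1 iters; last vl = 3 − 0×8 = 3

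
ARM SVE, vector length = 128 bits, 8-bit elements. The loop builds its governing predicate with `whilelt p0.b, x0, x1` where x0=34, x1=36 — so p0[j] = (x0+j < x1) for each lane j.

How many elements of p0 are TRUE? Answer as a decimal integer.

register lanes = 128/8 = 16
p0[j] = (34+j < 36); true for j=0..1 → 2 lanes set

vl = 2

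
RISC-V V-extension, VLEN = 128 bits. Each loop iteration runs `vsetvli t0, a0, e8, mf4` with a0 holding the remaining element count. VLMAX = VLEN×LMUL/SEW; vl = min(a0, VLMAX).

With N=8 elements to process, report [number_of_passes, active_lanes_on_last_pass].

[iterations, last_vl] = [2, 4]

VLMAX = (128 × 1/4) / 8 = 4 lanes
8 elements at 4/iter → 2 passes, remainder 4 on the last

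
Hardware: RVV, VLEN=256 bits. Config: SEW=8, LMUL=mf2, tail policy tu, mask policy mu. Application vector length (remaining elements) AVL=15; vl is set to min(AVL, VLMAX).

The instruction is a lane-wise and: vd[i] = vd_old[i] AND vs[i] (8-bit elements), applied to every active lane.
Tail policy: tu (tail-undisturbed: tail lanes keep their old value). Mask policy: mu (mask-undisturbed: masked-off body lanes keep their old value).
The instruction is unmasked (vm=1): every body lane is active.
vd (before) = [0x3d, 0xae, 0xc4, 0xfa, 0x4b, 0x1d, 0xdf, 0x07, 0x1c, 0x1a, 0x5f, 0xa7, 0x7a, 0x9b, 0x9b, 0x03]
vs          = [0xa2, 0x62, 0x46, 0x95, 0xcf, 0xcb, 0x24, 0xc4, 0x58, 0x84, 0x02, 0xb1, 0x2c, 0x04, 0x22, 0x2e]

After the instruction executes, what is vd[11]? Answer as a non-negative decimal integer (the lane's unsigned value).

lanes per group: 256·1/2/8 = 16
vl = min(AVL, VLMAX) = min(15, 16) = 15
vd[0] and(0x3d,0xa2) -> 0x20
vd[1] and(0xae,0x62) -> 0x22
vd[2] and(0xc4,0x46) -> 0x44
vd[3] and(0xfa,0x95) -> 0x90
vd[4] and(0x4b,0xcf) -> 0x4b
vd[5] and(0x1d,0xcb) -> 0x09
vd[6] and(0xdf,0x24) -> 0x04
vd[7] and(0x07,0xc4) -> 0x04
vd[8] and(0x1c,0x58) -> 0x18
vd[9] and(0x1a,0x84) -> 0x00
vd[10] and(0x5f,0x02) -> 0x02
vd[11] and(0xa7,0xb1) -> 0xa1
vd[12] and(0x7a,0x2c) -> 0x28
vd[13] and(0x9b,0x04) -> 0x00
vd[14] and(0x9b,0x22) -> 0x02
vd[15] tail/keep -> 0x03

vd[11] = 161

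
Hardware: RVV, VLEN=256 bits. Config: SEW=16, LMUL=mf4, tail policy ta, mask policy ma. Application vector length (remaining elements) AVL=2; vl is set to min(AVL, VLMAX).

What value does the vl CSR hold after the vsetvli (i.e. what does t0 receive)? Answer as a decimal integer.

VLMAX = VLEN×LMUL/SEW = 256×1/4/16 = 4
vl = min(AVL, VLMAX) = min(2, 4) = 2

vl = 2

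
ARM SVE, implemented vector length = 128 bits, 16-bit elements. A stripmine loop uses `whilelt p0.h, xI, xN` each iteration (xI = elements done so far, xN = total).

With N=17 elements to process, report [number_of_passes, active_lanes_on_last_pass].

[iterations, last_vl] = [3, 1]

lane count: 128 div 16 = 8
N=17: ⌈17/8⌉ = 3 iters; last vl = 17 − 2×8 = 1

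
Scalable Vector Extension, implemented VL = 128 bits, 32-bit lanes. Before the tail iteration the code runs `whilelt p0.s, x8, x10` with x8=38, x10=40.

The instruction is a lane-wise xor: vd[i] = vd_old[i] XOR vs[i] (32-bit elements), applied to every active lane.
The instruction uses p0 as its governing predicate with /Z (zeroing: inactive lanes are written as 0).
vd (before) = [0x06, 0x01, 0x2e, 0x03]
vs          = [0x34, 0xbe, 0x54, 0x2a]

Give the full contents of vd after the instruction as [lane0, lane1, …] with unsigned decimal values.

vd = [50, 191, 0, 0]

register lanes = 128/32 = 4
active while 38+j < 40, i.e. j ∈ [0,2) capped at 4 ⇒ 2
[0] xor(0x06,0x34) = 0x32
[1] xor(0x01,0xbe) = 0xbf
[2] tail/zero = 0x00
[3] tail/zero = 0x00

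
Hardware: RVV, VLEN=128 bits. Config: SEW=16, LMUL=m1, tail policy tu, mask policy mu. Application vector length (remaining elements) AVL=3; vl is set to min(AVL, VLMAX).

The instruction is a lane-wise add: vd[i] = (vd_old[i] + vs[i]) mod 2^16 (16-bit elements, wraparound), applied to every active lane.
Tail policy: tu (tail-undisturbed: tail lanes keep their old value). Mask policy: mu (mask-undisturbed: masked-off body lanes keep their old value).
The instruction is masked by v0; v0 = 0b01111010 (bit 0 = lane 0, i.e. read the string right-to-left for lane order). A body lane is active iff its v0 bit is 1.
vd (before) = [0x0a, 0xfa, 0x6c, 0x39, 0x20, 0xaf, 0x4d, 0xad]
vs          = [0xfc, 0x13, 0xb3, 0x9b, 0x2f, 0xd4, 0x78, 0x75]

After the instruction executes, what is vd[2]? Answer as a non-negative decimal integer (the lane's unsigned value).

vd[2] = 108

VLMAX = VLEN×LMUL/SEW = 128×1/16 = 8
vl = min(AVL, VLMAX) = min(3, 8) = 3
  i=0: mask-off/keep → 10
  i=1: add(0xfa,0x13) → 269
  i=2: mask-off/keep → 108
  i=3: tail/keep → 57
  i=4: tail/keep → 32
  i=5: tail/keep → 175
  i=6: tail/keep → 77
  i=7: tail/keep → 173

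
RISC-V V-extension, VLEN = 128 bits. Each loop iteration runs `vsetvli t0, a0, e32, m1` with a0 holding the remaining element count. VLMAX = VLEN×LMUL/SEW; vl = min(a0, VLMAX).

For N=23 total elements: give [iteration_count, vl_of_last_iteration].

lanes per group: 128·1/32 = 4
23 elements at 4/iter → 6 passes, remainder 3 on the last

[iterations, last_vl] = [6, 3]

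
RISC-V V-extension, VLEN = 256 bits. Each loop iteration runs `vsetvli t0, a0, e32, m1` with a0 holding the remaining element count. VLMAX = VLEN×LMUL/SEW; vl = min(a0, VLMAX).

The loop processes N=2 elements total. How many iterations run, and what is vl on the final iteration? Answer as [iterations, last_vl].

VLMAX = (256 × 1) / 32 = 8 lanes
iterations = ceil(2/8) = 1; final-pass vl = 2

[iterations, last_vl] = [1, 2]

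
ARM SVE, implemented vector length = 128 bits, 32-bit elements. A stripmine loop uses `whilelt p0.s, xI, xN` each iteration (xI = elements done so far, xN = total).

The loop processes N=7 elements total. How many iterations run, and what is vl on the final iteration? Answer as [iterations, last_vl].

128-bit reg / 32-bit elem → 4 lanes
N=7: ⌈7/4⌉ = 2 iters; last vl = 7 − 1×4 = 3

[iterations, last_vl] = [2, 3]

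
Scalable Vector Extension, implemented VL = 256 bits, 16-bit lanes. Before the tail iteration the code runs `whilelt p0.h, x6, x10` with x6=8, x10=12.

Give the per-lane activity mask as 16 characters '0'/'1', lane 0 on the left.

predicate = 1111000000000000

lane count: 256 div 16 = 16
active while 8+j < 12, i.e. j ∈ [0,4) capped at 16 ⇒ 4
bits (lane 0 leftmost): 1111000000000000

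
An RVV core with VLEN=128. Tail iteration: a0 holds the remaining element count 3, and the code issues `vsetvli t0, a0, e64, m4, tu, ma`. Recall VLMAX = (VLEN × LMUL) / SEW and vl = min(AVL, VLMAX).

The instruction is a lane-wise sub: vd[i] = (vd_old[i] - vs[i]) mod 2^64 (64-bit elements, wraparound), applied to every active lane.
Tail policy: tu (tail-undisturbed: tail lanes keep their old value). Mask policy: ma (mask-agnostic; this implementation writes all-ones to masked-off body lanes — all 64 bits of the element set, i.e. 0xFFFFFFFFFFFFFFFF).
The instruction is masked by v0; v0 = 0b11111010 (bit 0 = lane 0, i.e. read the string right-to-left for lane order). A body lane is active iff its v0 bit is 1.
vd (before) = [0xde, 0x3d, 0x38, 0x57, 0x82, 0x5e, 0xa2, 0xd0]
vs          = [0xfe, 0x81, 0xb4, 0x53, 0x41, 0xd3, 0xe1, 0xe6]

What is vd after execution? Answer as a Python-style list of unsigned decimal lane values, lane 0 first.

lanes per group: 128·4/64 = 8
vl ← min(3, 8) = 3
[0] mask-off/ones = 0xffffffffffffffff
[1] sub(0x3d,0x81) = 0xffffffffffffffbc
[2] mask-off/ones = 0xffffffffffffffff
[3] tail/keep = 0x57
[4] tail/keep = 0x82
[5] tail/keep = 0x5e
[6] tail/keep = 0xa2
[7] tail/keep = 0xd0

vd = [18446744073709551615, 18446744073709551548, 18446744073709551615, 87, 130, 94, 162, 208]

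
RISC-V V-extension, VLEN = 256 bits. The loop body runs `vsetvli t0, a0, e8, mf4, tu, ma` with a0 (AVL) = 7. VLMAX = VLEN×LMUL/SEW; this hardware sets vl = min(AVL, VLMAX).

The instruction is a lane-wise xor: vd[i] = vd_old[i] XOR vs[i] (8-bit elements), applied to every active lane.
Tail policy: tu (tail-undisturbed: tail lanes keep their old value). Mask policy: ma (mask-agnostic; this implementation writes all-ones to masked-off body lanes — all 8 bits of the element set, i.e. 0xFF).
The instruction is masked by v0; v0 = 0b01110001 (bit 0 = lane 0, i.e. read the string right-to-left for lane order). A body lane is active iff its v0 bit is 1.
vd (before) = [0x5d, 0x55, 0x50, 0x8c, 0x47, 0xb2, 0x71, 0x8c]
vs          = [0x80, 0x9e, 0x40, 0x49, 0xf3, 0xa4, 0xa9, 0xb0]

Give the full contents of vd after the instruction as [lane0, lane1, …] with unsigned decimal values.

vd = [221, 255, 255, 255, 180, 22, 216, 140]

VLMAX = (256 × 1/4) / 8 = 8 lanes
vl = min(AVL, VLMAX) = min(7, 8) = 7
vd[0] xor(0x5d,0x80) -> 0xdd
vd[1] mask-off/ones -> 0xff
vd[2] mask-off/ones -> 0xff
vd[3] mask-off/ones -> 0xff
vd[4] xor(0x47,0xf3) -> 0xb4
vd[5] xor(0xb2,0xa4) -> 0x16
vd[6] xor(0x71,0xa9) -> 0xd8
vd[7] tail/keep -> 0x8c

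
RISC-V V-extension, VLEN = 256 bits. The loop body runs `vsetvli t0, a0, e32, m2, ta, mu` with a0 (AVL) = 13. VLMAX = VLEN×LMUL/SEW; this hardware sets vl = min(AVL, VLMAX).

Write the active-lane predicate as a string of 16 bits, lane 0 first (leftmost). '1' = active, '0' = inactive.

predicate = 1111111111111000

lanes per group: 256·2/32 = 16
AVL=13 ≤ VLMAX=16, so vl = 13
bits (lane 0 leftmost): 1111111111111000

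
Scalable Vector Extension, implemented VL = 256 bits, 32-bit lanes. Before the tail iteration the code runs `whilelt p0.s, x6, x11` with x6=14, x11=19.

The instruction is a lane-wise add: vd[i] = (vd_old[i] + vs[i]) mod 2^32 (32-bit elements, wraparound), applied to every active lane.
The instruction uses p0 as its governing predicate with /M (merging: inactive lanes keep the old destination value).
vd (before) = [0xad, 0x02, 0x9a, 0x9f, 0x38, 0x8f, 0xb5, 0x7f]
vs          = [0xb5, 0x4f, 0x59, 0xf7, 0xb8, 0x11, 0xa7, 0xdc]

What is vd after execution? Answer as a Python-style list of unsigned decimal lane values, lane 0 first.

vd = [354, 81, 243, 406, 240, 143, 181, 127]

lane count: 256 div 32 = 8
whilelt: lane j active iff 14+j < 19 → j < 5 → 5 active
  i=0: add(0xad,0xb5) → 354
  i=1: add(0x02,0x4f) → 81
  i=2: add(0x9a,0x59) → 243
  i=3: add(0x9f,0xf7) → 406
  i=4: add(0x38,0xb8) → 240
  i=5: tail/keep → 143
  i=6: tail/keep → 181
  i=7: tail/keep → 127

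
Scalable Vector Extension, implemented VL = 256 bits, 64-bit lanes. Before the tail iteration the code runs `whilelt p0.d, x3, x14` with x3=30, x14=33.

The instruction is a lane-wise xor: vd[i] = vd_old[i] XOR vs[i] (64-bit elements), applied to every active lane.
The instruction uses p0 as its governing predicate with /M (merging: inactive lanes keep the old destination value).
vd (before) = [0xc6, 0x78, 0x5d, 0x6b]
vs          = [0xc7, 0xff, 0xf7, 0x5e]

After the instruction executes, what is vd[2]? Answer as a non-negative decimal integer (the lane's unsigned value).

256-bit reg / 64-bit elem → 4 lanes
active while 30+j < 33, i.e. j ∈ [0,3) capped at 4 ⇒ 3
[0] xor(0xc6,0xc7) = 0x01
[1] xor(0x78,0xff) = 0x87
[2] xor(0x5d,0xf7) = 0xaa
[3] tail/keep = 0x6b

vd[2] = 170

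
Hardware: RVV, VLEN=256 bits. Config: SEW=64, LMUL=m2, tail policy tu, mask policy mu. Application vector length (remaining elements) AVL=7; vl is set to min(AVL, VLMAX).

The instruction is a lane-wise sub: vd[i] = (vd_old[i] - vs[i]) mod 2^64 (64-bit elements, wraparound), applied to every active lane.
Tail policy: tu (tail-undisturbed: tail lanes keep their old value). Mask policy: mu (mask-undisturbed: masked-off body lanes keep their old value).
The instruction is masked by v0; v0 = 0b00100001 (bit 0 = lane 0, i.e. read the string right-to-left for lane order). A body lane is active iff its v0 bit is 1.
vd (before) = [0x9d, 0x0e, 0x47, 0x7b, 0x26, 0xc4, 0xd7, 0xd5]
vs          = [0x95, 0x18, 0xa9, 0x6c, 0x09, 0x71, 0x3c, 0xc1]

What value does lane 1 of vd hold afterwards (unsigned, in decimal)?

VLMAX = (256 × 2) / 64 = 8 lanes
vl ← min(7, 8) = 7
  i=0: sub(0x9d,0x95) → 8
  i=1: mask-off/keep → 14
  i=2: mask-off/keep → 71
  i=3: mask-off/keep → 123
  i=4: mask-off/keep → 38
  i=5: sub(0xc4,0x71) → 83
  i=6: mask-off/keep → 215
  i=7: tail/keep → 213

vd[1] = 14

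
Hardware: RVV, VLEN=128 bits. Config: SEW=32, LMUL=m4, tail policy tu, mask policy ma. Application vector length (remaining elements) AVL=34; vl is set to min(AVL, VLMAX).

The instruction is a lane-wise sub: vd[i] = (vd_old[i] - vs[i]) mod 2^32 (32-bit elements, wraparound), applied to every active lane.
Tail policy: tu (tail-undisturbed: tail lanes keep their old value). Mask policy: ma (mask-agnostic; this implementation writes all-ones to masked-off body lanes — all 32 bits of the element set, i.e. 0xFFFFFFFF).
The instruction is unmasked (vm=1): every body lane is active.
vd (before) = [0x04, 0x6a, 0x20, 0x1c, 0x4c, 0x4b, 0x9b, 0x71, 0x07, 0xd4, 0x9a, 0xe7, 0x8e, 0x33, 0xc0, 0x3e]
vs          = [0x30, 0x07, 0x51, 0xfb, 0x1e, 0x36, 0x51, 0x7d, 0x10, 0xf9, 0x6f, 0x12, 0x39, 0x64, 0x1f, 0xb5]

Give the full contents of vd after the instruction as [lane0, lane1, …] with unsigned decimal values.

VLMAX = VLEN×LMUL/SEW = 128×4/32 = 16
vl = min(AVL, VLMAX) = min(34, 16) = 16
lane  0: sub(0x04,0x30) ⇒ 0xffffffd4
lane  1: sub(0x6a,0x07) ⇒ 0x63
lane  2: sub(0x20,0x51) ⇒ 0xffffffcf
lane  3: sub(0x1c,0xfb) ⇒ 0xffffff21
lane  4: sub(0x4c,0x1e) ⇒ 0x2e
lane  5: sub(0x4b,0x36) ⇒ 0x15
lane  6: sub(0x9b,0x51) ⇒ 0x4a
lane  7: sub(0x71,0x7d) ⇒ 0xfffffff4
lane  8: sub(0x07,0x10) ⇒ 0xfffffff7
lane  9: sub(0xd4,0xf9) ⇒ 0xffffffdb
lane 10: sub(0x9a,0x6f) ⇒ 0x2b
lane 11: sub(0xe7,0x12) ⇒ 0xd5
lane 12: sub(0x8e,0x39) ⇒ 0x55
lane 13: sub(0x33,0x64) ⇒ 0xffffffcf
lane 14: sub(0xc0,0x1f) ⇒ 0xa1
lane 15: sub(0x3e,0xb5) ⇒ 0xffffff89

vd = [4294967252, 99, 4294967247, 4294967073, 46, 21, 74, 4294967284, 4294967287, 4294967259, 43, 213, 85, 4294967247, 161, 4294967177]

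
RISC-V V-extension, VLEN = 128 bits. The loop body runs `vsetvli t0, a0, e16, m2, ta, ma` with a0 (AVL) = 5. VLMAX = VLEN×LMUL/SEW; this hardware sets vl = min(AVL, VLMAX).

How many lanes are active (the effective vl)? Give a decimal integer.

lanes per group: 128·2/16 = 16
vl = min(AVL, VLMAX) = min(5, 16) = 5

vl = 5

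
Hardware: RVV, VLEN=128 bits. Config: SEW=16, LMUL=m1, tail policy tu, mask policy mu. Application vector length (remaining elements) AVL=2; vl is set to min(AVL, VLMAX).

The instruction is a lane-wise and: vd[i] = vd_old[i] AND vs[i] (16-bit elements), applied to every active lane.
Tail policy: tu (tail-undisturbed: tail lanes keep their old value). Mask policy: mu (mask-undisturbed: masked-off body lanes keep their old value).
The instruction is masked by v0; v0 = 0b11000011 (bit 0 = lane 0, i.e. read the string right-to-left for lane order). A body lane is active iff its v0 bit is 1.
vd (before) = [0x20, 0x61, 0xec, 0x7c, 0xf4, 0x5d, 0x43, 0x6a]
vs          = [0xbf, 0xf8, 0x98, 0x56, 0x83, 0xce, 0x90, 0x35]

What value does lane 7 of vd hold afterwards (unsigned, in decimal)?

VLMAX = (128 × 1) / 16 = 8 lanes
vl ← min(2, 8) = 2
  i=0: and(0x20,0xbf) → 32
  i=1: and(0x61,0xf8) → 96
  i=2: tail/keep → 236
  i=3: tail/keep → 124
  i=4: tail/keep → 244
  i=5: tail/keep → 93
  i=6: tail/keep → 67
  i=7: tail/keep → 106

vd[7] = 106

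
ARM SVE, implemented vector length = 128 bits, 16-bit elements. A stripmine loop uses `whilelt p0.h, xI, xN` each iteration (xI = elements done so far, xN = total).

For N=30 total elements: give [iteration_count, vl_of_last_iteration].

register lanes = 128/16 = 8
N=30: ⌈30/8⌉ = 4 iters; last vl = 30 − 3×8 = 6

[iterations, last_vl] = [4, 6]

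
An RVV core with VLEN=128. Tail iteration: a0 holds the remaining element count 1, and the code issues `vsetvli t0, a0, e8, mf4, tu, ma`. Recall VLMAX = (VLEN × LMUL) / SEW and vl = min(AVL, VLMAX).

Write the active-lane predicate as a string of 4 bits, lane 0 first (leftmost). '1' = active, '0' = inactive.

VLMAX = (128 × 1/4) / 8 = 4 lanes
vl = min(AVL, VLMAX) = min(1, 4) = 1
bits (lane 0 leftmost): 1000

predicate = 1000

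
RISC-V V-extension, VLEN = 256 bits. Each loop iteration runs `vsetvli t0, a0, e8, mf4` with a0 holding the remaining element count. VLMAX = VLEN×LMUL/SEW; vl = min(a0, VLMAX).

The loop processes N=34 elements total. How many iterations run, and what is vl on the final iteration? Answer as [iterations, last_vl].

VLMAX = (256 × 1/4) / 8 = 8 lanes
iterations = ceil(34/8) = 5; final-pass vl = 2

[iterations, last_vl] = [5, 2]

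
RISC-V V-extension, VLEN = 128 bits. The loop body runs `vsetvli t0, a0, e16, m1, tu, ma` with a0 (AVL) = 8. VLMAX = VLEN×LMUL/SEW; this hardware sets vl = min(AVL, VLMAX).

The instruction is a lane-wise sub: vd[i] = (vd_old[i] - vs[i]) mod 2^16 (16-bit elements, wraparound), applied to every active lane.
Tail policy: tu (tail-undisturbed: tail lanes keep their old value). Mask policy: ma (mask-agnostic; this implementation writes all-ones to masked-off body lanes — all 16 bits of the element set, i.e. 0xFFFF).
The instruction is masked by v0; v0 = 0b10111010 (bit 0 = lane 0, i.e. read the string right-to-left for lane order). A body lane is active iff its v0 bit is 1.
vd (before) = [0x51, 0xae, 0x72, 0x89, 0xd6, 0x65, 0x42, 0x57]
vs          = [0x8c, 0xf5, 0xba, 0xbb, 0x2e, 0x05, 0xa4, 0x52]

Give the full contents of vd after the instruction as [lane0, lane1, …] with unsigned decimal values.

VLMAX = (128 × 1) / 16 = 8 lanes
AVL=8 ≤ VLMAX=8, so vl = 8
  i=0: mask-off/ones → 65535
  i=1: sub(0xae,0xf5) → 65465
  i=2: mask-off/ones → 65535
  i=3: sub(0x89,0xbb) → 65486
  i=4: sub(0xd6,0x2e) → 168
  i=5: sub(0x65,0x05) → 96
  i=6: mask-off/ones → 65535
  i=7: sub(0x57,0x52) → 5

vd = [65535, 65465, 65535, 65486, 168, 96, 65535, 5]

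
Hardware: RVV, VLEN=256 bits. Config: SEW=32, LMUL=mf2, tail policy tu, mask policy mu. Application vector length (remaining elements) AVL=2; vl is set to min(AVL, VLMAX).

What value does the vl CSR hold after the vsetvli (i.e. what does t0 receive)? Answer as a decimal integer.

VLMAX = (256 × 1/2) / 32 = 4 lanes
vl ← min(2, 4) = 2

vl = 2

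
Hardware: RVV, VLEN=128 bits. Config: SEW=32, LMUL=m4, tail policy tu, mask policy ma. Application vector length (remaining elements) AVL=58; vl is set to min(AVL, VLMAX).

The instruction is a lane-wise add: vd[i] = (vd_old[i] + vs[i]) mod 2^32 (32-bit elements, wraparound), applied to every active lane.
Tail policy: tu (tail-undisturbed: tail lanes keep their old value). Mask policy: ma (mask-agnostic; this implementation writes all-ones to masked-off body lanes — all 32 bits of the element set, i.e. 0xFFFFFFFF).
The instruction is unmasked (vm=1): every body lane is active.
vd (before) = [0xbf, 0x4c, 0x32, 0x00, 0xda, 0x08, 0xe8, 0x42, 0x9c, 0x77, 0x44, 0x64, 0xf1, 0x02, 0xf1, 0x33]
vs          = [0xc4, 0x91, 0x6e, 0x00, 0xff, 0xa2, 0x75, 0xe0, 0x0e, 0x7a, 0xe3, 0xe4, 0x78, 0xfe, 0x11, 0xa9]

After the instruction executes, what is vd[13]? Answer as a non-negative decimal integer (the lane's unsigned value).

vd[13] = 256

VLMAX = VLEN×LMUL/SEW = 128×4/32 = 16
vl = min(AVL, VLMAX) = min(58, 16) = 16
vd[0] add(0xbf,0xc4) -> 0x183
vd[1] add(0x4c,0x91) -> 0xdd
vd[2] add(0x32,0x6e) -> 0xa0
vd[3] add(0x00,0x00) -> 0x00
vd[4] add(0xda,0xff) -> 0x1d9
vd[5] add(0x08,0xa2) -> 0xaa
vd[6] add(0xe8,0x75) -> 0x15d
vd[7] add(0x42,0xe0) -> 0x122
vd[8] add(0x9c,0x0e) -> 0xaa
vd[9] add(0x77,0x7a) -> 0xf1
vd[10] add(0x44,0xe3) -> 0x127
vd[11] add(0x64,0xe4) -> 0x148
vd[12] add(0xf1,0x78) -> 0x169
vd[13] add(0x02,0xfe) -> 0x100
vd[14] add(0xf1,0x11) -> 0x102
vd[15] add(0x33,0xa9) -> 0xdc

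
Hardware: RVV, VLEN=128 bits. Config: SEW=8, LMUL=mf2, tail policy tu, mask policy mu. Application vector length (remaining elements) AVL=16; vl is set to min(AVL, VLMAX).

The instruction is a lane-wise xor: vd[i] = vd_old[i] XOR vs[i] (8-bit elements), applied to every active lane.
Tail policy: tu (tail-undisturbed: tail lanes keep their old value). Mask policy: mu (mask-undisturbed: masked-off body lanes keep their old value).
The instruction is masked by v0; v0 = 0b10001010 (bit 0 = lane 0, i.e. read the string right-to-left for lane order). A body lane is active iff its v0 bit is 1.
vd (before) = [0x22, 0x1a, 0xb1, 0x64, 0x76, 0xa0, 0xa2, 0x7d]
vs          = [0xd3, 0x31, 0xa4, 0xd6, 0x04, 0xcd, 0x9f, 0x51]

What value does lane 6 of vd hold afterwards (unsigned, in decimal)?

VLMAX = VLEN×LMUL/SEW = 128×1/2/8 = 8
vl ← min(16, 8) = 8
vd[0] mask-off/keep -> 0x22
vd[1] xor(0x1a,0x31) -> 0x2b
vd[2] mask-off/keep -> 0xb1
vd[3] xor(0x64,0xd6) -> 0xb2
vd[4] mask-off/keep -> 0x76
vd[5] mask-off/keep -> 0xa0
vd[6] mask-off/keep -> 0xa2
vd[7] xor(0x7d,0x51) -> 0x2c

vd[6] = 162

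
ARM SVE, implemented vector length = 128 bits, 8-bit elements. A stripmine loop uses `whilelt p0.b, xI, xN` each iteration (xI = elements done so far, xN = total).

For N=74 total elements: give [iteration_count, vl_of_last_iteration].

[iterations, last_vl] = [5, 10]

lane count: 128 div 8 = 16
iterations = ceil(74/16) = 5; final-pass vl = 10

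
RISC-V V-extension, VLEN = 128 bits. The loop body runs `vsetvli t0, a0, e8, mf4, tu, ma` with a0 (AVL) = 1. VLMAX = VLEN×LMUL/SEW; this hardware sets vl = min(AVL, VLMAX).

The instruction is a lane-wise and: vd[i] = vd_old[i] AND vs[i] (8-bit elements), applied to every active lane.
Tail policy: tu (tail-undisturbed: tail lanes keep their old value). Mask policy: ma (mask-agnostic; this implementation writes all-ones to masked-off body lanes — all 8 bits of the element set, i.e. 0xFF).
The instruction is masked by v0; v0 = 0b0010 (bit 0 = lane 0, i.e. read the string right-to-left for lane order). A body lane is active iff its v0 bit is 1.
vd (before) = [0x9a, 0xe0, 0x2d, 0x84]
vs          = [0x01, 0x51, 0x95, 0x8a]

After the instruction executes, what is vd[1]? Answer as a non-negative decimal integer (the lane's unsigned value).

vd[1] = 224

VLMAX = (128 × 1/4) / 8 = 4 lanes
vl ← min(1, 4) = 1
lane  0: mask-off/ones ⇒ 0xff
lane  1: tail/keep ⇒ 0xe0
lane  2: tail/keep ⇒ 0x2d
lane  3: tail/keep ⇒ 0x84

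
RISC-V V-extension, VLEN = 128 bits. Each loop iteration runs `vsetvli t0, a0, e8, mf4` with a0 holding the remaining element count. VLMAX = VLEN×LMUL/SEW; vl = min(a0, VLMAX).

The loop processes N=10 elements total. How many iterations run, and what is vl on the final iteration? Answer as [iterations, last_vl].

[iterations, last_vl] = [3, 2]

VLMAX = (128 × 1/4) / 8 = 4 lanes
10 elements at 4/iter → 3 passes, remainder 2 on the last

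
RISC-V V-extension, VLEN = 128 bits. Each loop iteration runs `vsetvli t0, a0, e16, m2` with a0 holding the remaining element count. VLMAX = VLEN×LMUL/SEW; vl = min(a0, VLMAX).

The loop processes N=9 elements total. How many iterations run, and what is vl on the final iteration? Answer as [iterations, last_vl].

VLMAX = VLEN×LMUL/SEW = 128×2/16 = 16
iterations = ceil(9/16) = 1; final-pass vl = 9

[iterations, last_vl] = [1, 9]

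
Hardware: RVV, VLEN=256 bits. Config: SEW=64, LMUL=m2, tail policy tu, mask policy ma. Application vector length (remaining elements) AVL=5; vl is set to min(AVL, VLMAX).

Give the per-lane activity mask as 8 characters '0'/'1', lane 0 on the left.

VLMAX = VLEN×LMUL/SEW = 256×2/64 = 8
vl ← min(5, 8) = 5
bits (lane 0 leftmost): 11111000

predicate = 11111000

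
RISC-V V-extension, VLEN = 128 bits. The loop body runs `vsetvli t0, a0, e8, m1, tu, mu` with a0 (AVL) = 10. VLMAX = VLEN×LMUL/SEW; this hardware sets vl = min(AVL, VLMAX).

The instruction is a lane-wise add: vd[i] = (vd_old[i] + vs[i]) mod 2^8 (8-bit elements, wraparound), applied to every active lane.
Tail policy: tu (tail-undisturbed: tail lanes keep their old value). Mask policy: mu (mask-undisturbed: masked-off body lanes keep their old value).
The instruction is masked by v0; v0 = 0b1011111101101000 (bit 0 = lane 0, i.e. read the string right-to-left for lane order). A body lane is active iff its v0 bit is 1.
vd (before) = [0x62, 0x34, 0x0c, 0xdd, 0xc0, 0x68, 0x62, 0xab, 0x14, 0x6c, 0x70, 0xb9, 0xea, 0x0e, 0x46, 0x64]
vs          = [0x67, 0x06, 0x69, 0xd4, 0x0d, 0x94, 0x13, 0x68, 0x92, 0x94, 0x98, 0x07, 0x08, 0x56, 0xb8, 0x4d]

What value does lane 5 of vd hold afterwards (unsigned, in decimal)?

VLMAX = VLEN×LMUL/SEW = 128×1/8 = 16
AVL=10 ≤ VLMAX=16, so vl = 10
lane  0: mask-off/keep ⇒ 0x62
lane  1: mask-off/keep ⇒ 0x34
lane  2: mask-off/keep ⇒ 0x0c
lane  3: add(0xdd,0xd4) ⇒ 0xb1
lane  4: mask-off/keep ⇒ 0xc0
lane  5: add(0x68,0x94) ⇒ 0xfc
lane  6: add(0x62,0x13) ⇒ 0x75
lane  7: mask-off/keep ⇒ 0xab
lane  8: add(0x14,0x92) ⇒ 0xa6
lane  9: add(0x6c,0x94) ⇒ 0x00
lane 10: tail/keep ⇒ 0x70
lane 11: tail/keep ⇒ 0xb9
lane 12: tail/keep ⇒ 0xea
lane 13: tail/keep ⇒ 0x0e
lane 14: tail/keep ⇒ 0x46
lane 15: tail/keep ⇒ 0x64

vd[5] = 252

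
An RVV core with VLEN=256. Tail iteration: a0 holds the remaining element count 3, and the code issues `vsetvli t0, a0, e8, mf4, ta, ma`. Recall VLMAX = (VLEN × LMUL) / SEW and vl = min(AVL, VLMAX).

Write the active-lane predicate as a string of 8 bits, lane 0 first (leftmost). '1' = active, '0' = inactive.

predicate = 11100000

VLMAX = (256 × 1/4) / 8 = 8 lanes
vl ← min(3, 8) = 3
bits (lane 0 leftmost): 11100000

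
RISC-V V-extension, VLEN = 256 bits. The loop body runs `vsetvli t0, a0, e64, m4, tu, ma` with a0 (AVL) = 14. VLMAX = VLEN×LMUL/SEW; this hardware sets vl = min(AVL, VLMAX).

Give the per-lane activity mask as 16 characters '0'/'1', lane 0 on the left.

VLMAX = (256 × 4) / 64 = 16 lanes
AVL=14 ≤ VLMAX=16, so vl = 14
bits (lane 0 leftmost): 1111111111111100

predicate = 1111111111111100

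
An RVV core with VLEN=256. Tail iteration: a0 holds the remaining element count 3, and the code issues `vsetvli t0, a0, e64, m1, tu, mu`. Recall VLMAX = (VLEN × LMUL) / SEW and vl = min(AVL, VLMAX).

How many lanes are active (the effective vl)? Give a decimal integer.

vl = 3

lanes per group: 256·1/64 = 4
vl = min(AVL, VLMAX) = min(3, 4) = 3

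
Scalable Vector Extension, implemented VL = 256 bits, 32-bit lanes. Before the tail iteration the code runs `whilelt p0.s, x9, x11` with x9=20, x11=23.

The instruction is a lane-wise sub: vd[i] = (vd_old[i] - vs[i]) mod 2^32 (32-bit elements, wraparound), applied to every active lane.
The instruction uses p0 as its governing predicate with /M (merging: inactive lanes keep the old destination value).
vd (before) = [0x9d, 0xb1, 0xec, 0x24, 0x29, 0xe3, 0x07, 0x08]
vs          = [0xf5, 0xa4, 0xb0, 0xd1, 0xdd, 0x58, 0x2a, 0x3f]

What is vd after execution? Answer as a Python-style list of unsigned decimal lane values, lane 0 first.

lane count: 256 div 32 = 8
whilelt: lane j active iff 20+j < 23 → j < 3 → 3 active
lane  0: sub(0x9d,0xf5) ⇒ 0xffffffa8
lane  1: sub(0xb1,0xa4) ⇒ 0x0d
lane  2: sub(0xec,0xb0) ⇒ 0x3c
lane  3: tail/keep ⇒ 0x24
lane  4: tail/keep ⇒ 0x29
lane  5: tail/keep ⇒ 0xe3
lane  6: tail/keep ⇒ 0x07
lane  7: tail/keep ⇒ 0x08

vd = [4294967208, 13, 60, 36, 41, 227, 7, 8]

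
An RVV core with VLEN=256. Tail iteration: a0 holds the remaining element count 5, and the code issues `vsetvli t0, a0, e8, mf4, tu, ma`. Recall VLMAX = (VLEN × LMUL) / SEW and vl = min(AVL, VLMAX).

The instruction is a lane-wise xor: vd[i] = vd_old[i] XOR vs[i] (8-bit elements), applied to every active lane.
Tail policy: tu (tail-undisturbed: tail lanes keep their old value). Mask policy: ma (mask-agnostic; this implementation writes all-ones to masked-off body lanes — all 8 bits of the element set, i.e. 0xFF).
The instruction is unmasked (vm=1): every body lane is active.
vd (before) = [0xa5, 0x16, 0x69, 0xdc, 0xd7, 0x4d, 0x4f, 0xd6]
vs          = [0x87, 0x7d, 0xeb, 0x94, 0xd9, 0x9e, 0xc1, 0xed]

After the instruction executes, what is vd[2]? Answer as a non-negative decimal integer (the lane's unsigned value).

VLMAX = VLEN×LMUL/SEW = 256×1/4/8 = 8
vl ← min(5, 8) = 5
  i=0: xor(0xa5,0x87) → 34
  i=1: xor(0x16,0x7d) → 107
  i=2: xor(0x69,0xeb) → 130
  i=3: xor(0xdc,0x94) → 72
  i=4: xor(0xd7,0xd9) → 14
  i=5: tail/keep → 77
  i=6: tail/keep → 79
  i=7: tail/keep → 214

vd[2] = 130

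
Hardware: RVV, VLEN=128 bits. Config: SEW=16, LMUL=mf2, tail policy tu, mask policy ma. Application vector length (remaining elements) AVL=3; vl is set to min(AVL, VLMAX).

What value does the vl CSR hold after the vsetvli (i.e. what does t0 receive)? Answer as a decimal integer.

VLMAX = VLEN×LMUL/SEW = 128×1/2/16 = 4
AVL=3 ≤ VLMAX=4, so vl = 3

vl = 3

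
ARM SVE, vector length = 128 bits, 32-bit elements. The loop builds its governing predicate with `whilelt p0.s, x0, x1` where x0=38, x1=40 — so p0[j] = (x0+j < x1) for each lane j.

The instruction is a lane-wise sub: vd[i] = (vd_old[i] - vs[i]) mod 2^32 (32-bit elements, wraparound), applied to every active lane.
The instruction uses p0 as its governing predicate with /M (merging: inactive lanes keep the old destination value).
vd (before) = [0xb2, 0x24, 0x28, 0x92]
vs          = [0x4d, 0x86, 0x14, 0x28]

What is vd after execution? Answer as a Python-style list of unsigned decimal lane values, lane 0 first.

vd = [101, 4294967198, 40, 146]

register lanes = 128/32 = 4
active while 38+j < 40, i.e. j ∈ [0,2) capped at 4 ⇒ 2
[0] sub(0xb2,0x4d) = 0x65
[1] sub(0x24,0x86) = 0xffffff9e
[2] tail/keep = 0x28
[3] tail/keep = 0x92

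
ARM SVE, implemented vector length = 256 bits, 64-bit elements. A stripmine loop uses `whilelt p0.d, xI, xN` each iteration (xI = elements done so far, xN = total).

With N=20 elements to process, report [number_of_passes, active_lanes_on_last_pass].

register lanes = 256/64 = 4
iterations = ceil(20/4) = 5; final-pass vl = 4

[iterations, last_vl] = [5, 4]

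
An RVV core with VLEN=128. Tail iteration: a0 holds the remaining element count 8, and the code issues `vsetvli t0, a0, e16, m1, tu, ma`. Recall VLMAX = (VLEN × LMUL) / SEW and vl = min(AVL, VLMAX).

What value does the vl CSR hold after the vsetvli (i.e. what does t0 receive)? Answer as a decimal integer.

VLMAX = VLEN×LMUL/SEW = 128×1/16 = 8
vl ← min(8, 8) = 8

vl = 8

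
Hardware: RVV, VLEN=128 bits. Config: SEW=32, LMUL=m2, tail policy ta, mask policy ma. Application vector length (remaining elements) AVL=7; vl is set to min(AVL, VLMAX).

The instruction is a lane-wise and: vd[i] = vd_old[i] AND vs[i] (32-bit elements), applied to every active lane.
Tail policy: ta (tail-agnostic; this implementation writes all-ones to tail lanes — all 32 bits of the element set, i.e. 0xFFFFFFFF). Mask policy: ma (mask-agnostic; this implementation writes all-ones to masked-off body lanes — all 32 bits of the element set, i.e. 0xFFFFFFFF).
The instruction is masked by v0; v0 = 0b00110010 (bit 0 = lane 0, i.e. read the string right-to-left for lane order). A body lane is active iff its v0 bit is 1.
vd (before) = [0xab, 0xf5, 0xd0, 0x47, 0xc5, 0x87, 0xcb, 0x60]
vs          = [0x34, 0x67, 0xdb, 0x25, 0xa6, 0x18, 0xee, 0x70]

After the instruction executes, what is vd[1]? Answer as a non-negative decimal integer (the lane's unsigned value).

vd[1] = 101

VLMAX = VLEN×LMUL/SEW = 128×2/32 = 8
AVL=7 ≤ VLMAX=8, so vl = 7
  i=0: mask-off/ones → 4294967295
  i=1: and(0xf5,0x67) → 101
  i=2: mask-off/ones → 4294967295
  i=3: mask-off/ones → 4294967295
  i=4: and(0xc5,0xa6) → 132
  i=5: and(0x87,0x18) → 0
  i=6: mask-off/ones → 4294967295
  i=7: tail/ones → 4294967295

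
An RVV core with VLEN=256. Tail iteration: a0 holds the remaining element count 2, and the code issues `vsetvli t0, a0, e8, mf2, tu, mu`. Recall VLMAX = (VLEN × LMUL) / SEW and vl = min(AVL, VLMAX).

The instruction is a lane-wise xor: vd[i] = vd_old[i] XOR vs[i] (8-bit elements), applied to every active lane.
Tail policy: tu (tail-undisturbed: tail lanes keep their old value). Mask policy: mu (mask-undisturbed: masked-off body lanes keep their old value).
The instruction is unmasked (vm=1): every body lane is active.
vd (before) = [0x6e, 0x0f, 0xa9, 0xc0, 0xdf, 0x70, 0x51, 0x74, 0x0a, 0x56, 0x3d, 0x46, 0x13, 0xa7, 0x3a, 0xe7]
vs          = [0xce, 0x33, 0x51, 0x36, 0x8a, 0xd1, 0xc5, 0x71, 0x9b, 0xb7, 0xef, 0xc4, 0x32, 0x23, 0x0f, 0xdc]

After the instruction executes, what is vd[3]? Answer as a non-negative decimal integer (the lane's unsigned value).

vd[3] = 192

VLMAX = VLEN×LMUL/SEW = 256×1/2/8 = 16
vl ← min(2, 16) = 2
  i=0: xor(0x6e,0xce) → 160
  i=1: xor(0x0f,0x33) → 60
  i=2: tail/keep → 169
  i=3: tail/keep → 192
  i=4: tail/keep → 223
  i=5: tail/keep → 112
  i=6: tail/keep → 81
  i=7: tail/keep → 116
  i=8: tail/keep → 10
  i=9: tail/keep → 86
  i=10: tail/keep → 61
  i=11: tail/keep → 70
  i=12: tail/keep → 19
  i=13: tail/keep → 167
  i=14: tail/keep → 58
  i=15: tail/keep → 231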